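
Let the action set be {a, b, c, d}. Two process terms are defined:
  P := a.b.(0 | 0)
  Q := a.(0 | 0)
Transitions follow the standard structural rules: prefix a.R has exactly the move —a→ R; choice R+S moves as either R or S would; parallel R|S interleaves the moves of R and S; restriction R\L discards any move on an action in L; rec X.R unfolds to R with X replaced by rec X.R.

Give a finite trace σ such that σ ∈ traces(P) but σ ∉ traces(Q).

Reachable graph of P (3 states):
  p0 = a.b.(0 | 0) | --a--▸ p1
  p1 = b.(0 | 0) | --b--▸ p2
  p2 = 0 | 0 | stopped
Reachable graph of Q (2 states):
  q0 = a.(0 | 0) | --a--▸ q1
  q1 = 0 | 0 | stopped
Run σ = ⟨ab⟩ on P: start {p0}
  [1] a ⇒ {p1}
  [2] b ⇒ {p2}
  P completes σ.
Run σ = ⟨ab⟩ on Q: start {q0}
  [1] a ⇒ {q1}
  [2] b ⇒ ∅ (Q stuck)

ab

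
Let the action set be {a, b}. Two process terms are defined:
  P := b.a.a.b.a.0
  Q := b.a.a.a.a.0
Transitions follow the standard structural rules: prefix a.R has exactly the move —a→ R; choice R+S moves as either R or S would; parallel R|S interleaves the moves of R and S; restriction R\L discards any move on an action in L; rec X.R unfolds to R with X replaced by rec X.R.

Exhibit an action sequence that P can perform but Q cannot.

Reachable graph of P (6 states):
  p0 = b.a.a.b.a.0 | --b--▸ p1
  p1 = a.a.b.a.0 | --a--▸ p2
  p2 = a.b.a.0 | --a--▸ p3
  p3 = b.a.0 | --b--▸ p4
  p4 = a.0 | --a--▸ p5
  p5 = 0 | ·
Reachable graph of Q (6 states):
  q0 = b.a.a.a.a.0 | --b--▸ q1
  q1 = a.a.a.a.0 | --a--▸ q2
  q2 = a.a.a.0 | --a--▸ q3
  q3 = a.a.0 | --a--▸ q4
  q4 = a.0 | --a--▸ q5
  q5 = 0 | ·
Executing baab from P (initial set {p0}):
  [1] b ⇒ {p1}
  [2] a ⇒ {p2}
  [3] a ⇒ {p3}
  [4] b ⇒ {p4}
  ✓ P
Executing baab from Q (initial set {q0}):
  [1] b ⇒ {q1}
  [2] a ⇒ {q2}
  [3] a ⇒ {q3}
  [4] b ⇒ no successor for Q

baab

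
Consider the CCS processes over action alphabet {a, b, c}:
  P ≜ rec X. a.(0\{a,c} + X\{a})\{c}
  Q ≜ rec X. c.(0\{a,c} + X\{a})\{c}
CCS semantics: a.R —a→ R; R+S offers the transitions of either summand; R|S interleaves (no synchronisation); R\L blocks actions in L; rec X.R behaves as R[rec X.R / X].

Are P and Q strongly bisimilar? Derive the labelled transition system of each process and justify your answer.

LTS(P): 2 reachable states
  m0 = rec X. a.(0\{a,c} + X\{a})\{c} → -a-> m1
  m1 = (0\{a,c} + (rec X. a.(0\{a,c} + X\{a})\{c})\{a})\{c} → ∅
LTS(Q): 2 reachable states
  n0 = rec X. c.(0\{a,c} + X\{a})\{c} → -c-> n1
  n1 = (0\{a,c} + (rec X. c.(0\{a,c} + X\{a})\{c})\{a})\{c} → ∅
Partition-refinement fixed point:
  B0 = {m0}
  B1 = {m1, n1}
  B2 = {n0}
m0 ∈ B0, n0 ∈ B2 → different blocks

P ≁ Q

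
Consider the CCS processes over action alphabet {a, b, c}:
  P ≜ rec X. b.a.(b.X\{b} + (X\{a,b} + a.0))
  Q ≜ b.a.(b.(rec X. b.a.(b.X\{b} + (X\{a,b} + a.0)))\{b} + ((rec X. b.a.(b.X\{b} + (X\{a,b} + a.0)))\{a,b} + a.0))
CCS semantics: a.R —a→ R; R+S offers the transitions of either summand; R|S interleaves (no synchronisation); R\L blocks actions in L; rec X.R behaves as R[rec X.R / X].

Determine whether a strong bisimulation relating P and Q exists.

P ~ Q

LTS(P): 5 reachable states
  m0 = rec X. b.a.(b.X\{b} + (X\{a,b} + a.0)) → ··b··> m1
  m1 = a.(b.(rec X. b.a.(b.X\{b} + (X\{a,b} + a.0)))\{b} + ((rec X. b.a.(b.X\{b} + (X\{a,b} + a.0)))\{a,b} + a.0)) → ··a··> m2
  m2 = b.(rec X. b.a.(b.X\{b} + (X\{a,b} + a.0)))\{b} + ((rec X. b.a.(b.X\{b} + (X\{a,b} + a.0)))\{a,b} + a.0) → ··a··> m3, ··b··> m4
  m3 = 0 → (no moves)
  m4 = (rec X. b.a.(b.X\{b} + (X\{a,b} + a.0)))\{b} → (no moves)
LTS(Q): 5 reachable states
  n0 = b.a.(b.(rec X. b.a.(b.X\{b} + (X\{a,b} + a.0)))\{b} + ((rec X. b.a.(b.X\{b} + (X\{a,b} + a.0)))\{a,b} + a.0)) → ··b··> n1
  n1 = a.(b.(rec X. b.a.(b.X\{b} + (X\{a,b} + a.0)))\{b} + ((rec X. b.a.(b.X\{b} + (X\{a,b} + a.0)))\{a,b} + a.0)) → ··a··> n2
  n2 = b.(rec X. b.a.(b.X\{b} + (X\{a,b} + a.0)))\{b} + ((rec X. b.a.(b.X\{b} + (X\{a,b} + a.0)))\{a,b} + a.0) → ··a··> n3, ··b··> n4
  n3 = 0 → (no moves)
  n4 = (rec X. b.a.(b.X\{b} + (X\{a,b} + a.0)))\{b} → (no moves)
Coarsest stable partition (strong bisimilarity classes):
  B0 = {m0, n0}
  B1 = {m1, n1}
  B2 = {m2, n2}
  B3 = {m3, m4, n3, n4}
m0 ∈ B0, n0 ∈ B0 → same block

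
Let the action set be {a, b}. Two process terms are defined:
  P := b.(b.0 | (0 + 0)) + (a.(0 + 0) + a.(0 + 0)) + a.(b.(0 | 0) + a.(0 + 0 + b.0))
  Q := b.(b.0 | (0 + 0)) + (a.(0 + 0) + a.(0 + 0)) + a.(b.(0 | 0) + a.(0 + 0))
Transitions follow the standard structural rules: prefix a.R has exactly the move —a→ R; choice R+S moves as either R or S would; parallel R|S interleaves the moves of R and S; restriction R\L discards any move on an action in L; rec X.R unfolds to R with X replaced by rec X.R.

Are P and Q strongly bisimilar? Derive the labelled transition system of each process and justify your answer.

LTS(P): 8 reachable states
  p0 = b.(b.0 | (0 + 0)) + (a.(0 + 0) + a.(0 + 0)) + a.(b.(0 | 0) + a.(0 + 0 + b.0)) has moves -a-> p1, -a-> p2, -b-> p3
  p1 = 0 + 0 has moves deadlocked
  p2 = b.(0 | 0) + a.(0 + 0 + b.0) has moves -a-> p4, -b-> p5
  p3 = b.0 | (0 + 0) has moves -b-> p6
  p4 = 0 + 0 + b.0 has moves -b-> p7
  p5 = 0 | 0 has moves deadlocked
  p6 = 0 | (0 + 0) has moves deadlocked
  p7 = 0 has moves deadlocked
LTS(Q): 6 reachable states
  q0 = b.(b.0 | (0 + 0)) + (a.(0 + 0) + a.(0 + 0)) + a.(b.(0 | 0) + a.(0 + 0)) has moves -a-> q1, -a-> q2, -b-> q3
  q1 = 0 + 0 has moves deadlocked
  q2 = b.(0 | 0) + a.(0 + 0) has moves -a-> q1, -b-> q4
  q3 = b.0 | (0 + 0) has moves -b-> q5
  q4 = 0 | 0 has moves deadlocked
  q5 = 0 | (0 + 0) has moves deadlocked
Bisimilarity quotient blocks:
  B0 = {p0}
  B1 = {p1, p5, p6, p7, q1, q4, q5}
  B2 = {p2}
  B3 = {p3, p4, q3}
  B4 = {q0}
  B5 = {q2}
p0 ∈ B0, q0 ∈ B4 → different blocks

not bisimilar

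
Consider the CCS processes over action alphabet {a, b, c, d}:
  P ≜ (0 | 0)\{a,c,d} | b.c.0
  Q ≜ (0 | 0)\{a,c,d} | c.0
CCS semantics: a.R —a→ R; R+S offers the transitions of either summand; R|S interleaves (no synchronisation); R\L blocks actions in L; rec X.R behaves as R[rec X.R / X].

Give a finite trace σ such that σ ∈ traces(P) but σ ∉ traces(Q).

LTS(P): 3 reachable states
  p0 = (0 | 0)\{a,c,d} | b.c.0 | ··b··> p1
  p1 = (0 | 0)\{a,c,d} | c.0 | ··c··> p2
  p2 = (0 | 0)\{a,c,d} | 0 | ∅
LTS(Q): 2 reachable states
  q0 = (0 | 0)\{a,c,d} | c.0 | ··c··> q1
  q1 = (0 | 0)\{a,c,d} | 0 | ∅
Executing b from P (initial set {p0}):
  [1] b ⇒ {p1}
  ✓ P
Executing b from Q (initial set {q0}):
  [1] b ⇒ ∅  — Q cannot continue

b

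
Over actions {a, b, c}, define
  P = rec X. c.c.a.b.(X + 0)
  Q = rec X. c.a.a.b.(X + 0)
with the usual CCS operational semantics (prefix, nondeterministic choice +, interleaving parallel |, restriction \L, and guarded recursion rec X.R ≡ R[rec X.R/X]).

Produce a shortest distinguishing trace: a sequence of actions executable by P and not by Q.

cc

LTS(P): 5 reachable states
  s0 = rec X. c.c.a.b.(X + 0) | =c=> s1
  s1 = c.a.b.((rec X. c.c.a.b.(X + 0)) + 0) | =c=> s2
  s2 = a.b.((rec X. c.c.a.b.(X + 0)) + 0) | =a=> s3
  s3 = b.((rec X. c.c.a.b.(X + 0)) + 0) | =b=> s4
  s4 = (rec X. c.c.a.b.(X + 0)) + 0 | =c=> s1
LTS(Q): 5 reachable states
  t0 = rec X. c.a.a.b.(X + 0) | =c=> t1
  t1 = a.a.b.((rec X. c.a.a.b.(X + 0)) + 0) | =a=> t2
  t2 = a.b.((rec X. c.a.a.b.(X + 0)) + 0) | =a=> t3
  t3 = b.((rec X. c.a.a.b.(X + 0)) + 0) | =b=> t4
  t4 = (rec X. c.a.a.b.(X + 0)) + 0 | =c=> t1
Run σ = ⟨cc⟩ on P: start {s0}
  after c @ step 1: {s1}
  after c @ step 2: {s2}
  — P admits the full trace.
Run σ = ⟨cc⟩ on Q: start {t0}
  after c @ step 1: {t1}
  after c @ step 2: no successor for Q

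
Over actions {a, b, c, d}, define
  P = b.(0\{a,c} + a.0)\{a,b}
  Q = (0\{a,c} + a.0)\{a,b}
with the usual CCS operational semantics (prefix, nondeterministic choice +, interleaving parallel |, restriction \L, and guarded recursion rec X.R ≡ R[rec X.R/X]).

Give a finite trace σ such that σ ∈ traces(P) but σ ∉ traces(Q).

P's transition system — 2 states:
  p0 = b.(0\{a,c} + a.0)\{a,b} | -b-> p1
  p1 = (0\{a,c} + a.0)\{a,b} | stopped
Q's transition system — 1 states:
  q0 = (0\{a,c} + a.0)\{a,b} | stopped
Run σ = ⟨b⟩ on P: start {p0}
  [1] b ⇒ {p1}
  — P admits the full trace.
Run σ = ⟨b⟩ on Q: start {q0}
  [1] b ⇒ ∅  — Q cannot continue

b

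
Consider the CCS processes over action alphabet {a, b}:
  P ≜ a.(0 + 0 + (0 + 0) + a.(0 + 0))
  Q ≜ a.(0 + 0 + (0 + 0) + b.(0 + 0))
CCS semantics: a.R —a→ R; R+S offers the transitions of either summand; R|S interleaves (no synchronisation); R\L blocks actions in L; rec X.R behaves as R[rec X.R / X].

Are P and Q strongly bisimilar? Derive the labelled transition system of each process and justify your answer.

P's transition system — 3 states:
  u0 = a.(0 + 0 + (0 + 0) + a.(0 + 0)) | --a--▸ u1
  u1 = 0 + 0 + (0 + 0) + a.(0 + 0) | --a--▸ u2
  u2 = 0 + 0 | deadlocked
Q's transition system — 3 states:
  v0 = a.(0 + 0 + (0 + 0) + b.(0 + 0)) | --a--▸ v1
  v1 = 0 + 0 + (0 + 0) + b.(0 + 0) | --b--▸ v2
  v2 = 0 + 0 | deadlocked
Bisimilarity quotient blocks:
  B0 = {u0}
  B1 = {u1}
  B2 = {u2, v2}
  B3 = {v0}
  B4 = {v1}
u0 ∈ B0, v0 ∈ B3 → different blocks

NO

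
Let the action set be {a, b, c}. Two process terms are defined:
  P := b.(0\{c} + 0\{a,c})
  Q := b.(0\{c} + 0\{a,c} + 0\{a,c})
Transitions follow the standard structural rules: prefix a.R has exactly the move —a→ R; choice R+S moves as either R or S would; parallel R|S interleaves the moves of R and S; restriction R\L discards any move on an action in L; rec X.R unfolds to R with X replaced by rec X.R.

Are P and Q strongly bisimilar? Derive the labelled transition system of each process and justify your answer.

bisimilar

P's transition system — 2 states:
  s0 = b.(0\{c} + 0\{a,c}) has moves -b-> s1
  s1 = 0\{c} + 0\{a,c} has moves (no moves)
Q's transition system — 2 states:
  t0 = b.(0\{c} + 0\{a,c} + 0\{a,c}) has moves -b-> t1
  t1 = 0\{c} + 0\{a,c} + 0\{a,c} has moves (no moves)
Partition-refinement fixed point:
  B0 = {s0, t0}
  B1 = {s1, t1}
s0 ∈ B0, t0 ∈ B0 → same block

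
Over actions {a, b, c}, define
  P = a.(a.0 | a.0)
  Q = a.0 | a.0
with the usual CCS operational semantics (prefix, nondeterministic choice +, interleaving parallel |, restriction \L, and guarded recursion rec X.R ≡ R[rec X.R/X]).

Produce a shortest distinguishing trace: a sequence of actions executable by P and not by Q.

aaa

Reachable graph of P (5 states):
  u0 = a.(a.0 | a.0) → --a--▸ u1
  u1 = a.0 | a.0 → --a--▸ u2, --a--▸ u3
  u2 = 0 | a.0 → --a--▸ u4
  u3 = a.0 | 0 → --a--▸ u4
  u4 = 0 | 0 → deadlocked
Reachable graph of Q (4 states):
  v0 = a.0 | a.0 → --a--▸ v1, --a--▸ v2
  v1 = 0 | a.0 → --a--▸ v3
  v2 = a.0 | 0 → --a--▸ v3
  v3 = 0 | 0 → deadlocked
Trace ⟨aaa⟩ through P, begin at {u0}:
  [1] a ⇒ {u1}
  [2] a ⇒ {u2, u3}
  [3] a ⇒ {u4}
  — P admits the full trace.
Trace ⟨aaa⟩ through Q, begin at {v0}:
  [1] a ⇒ {v1, v2}
  [2] a ⇒ {v3}
  [3] a ⇒ ∅  — Q cannot continue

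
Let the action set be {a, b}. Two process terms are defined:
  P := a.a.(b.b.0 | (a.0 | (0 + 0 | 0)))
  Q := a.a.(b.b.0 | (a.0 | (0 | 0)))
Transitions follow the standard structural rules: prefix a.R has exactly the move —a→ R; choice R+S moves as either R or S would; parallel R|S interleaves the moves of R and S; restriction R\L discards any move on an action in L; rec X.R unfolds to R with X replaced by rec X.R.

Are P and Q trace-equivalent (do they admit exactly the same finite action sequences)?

P's transition system — 8 states:
  s0 = a.a.(b.b.0 | (a.0 | (0 + 0 | 0))) → —a→ s1
  s1 = a.(b.b.0 | (a.0 | (0 + 0 | 0))) → —a→ s2
  s2 = b.b.0 | (a.0 | (0 + 0 | 0)) → —a→ s3, —b→ s4
  s3 = b.b.0 | (0 | (0 + 0 | 0)) → —b→ s5
  s4 = b.0 | (a.0 | (0 + 0 | 0)) → —a→ s5, —b→ s6
  s5 = b.0 | (0 | (0 + 0 | 0)) → —b→ s7
  s6 = 0 | (a.0 | (0 + 0 | 0)) → —a→ s7
  s7 = 0 | (0 | (0 + 0 | 0)) → ∅
Q's transition system — 8 states:
  t0 = a.a.(b.b.0 | (a.0 | (0 | 0))) → —a→ t1
  t1 = a.(b.b.0 | (a.0 | (0 | 0))) → —a→ t2
  t2 = b.b.0 | (a.0 | (0 | 0)) → —a→ t3, —b→ t4
  t3 = b.b.0 | (0 | (0 | 0)) → —b→ t5
  t4 = b.0 | (a.0 | (0 | 0)) → —a→ t5, —b→ t6
  t5 = b.0 | (0 | (0 | 0)) → —b→ t7
  t6 = 0 | (a.0 | (0 | 0)) → —a→ t7
  t7 = 0 | (0 | (0 | 0)) → ∅
Bisimilarity quotient blocks:
  B0 = {s0, t0}
  B1 = {s1, t1}
  B2 = {s2, t2}
  B3 = {s4, t4}
  B4 = {s5, t5}
  B5 = {s7, t7}
  B6 = {s6, t6}
  B7 = {s3, t3}
s0 ∈ B0, t0 ∈ B0 → same block
Bisimilar ⇒ trace-equivalent.

YES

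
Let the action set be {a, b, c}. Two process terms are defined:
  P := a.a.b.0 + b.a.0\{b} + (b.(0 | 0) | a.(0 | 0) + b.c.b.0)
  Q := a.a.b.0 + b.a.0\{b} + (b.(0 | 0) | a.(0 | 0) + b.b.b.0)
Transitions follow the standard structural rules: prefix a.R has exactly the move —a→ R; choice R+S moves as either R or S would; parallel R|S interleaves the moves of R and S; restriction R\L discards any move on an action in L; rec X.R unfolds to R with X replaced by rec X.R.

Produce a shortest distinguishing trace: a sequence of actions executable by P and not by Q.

Reachable graph of P (10 states):
  p0 = a.a.b.0 + b.a.0\{b} + (b.(0 | 0) | a.(0 | 0) + b.c.b.0) :: -a-> p1, -a-> p2, -b-> p3, -b-> p4, -b-> p5
  p1 = a.b.0 :: -a-> p6
  p2 = b.(0 | 0) | (0 | 0) :: -b-> p7
  p3 = 0 | 0 | a.(0 | 0) :: -a-> p7
  p4 = a.0\{b} :: -a-> p8
  p5 = c.b.0 :: -c-> p6
  p6 = b.0 :: -b-> p9
  p7 = 0 | 0 | (0 | 0) :: ∅
  p8 = 0\{b} :: ∅
  p9 = 0 :: ∅
Reachable graph of Q (10 states):
  q0 = a.a.b.0 + b.a.0\{b} + (b.(0 | 0) | a.(0 | 0) + b.b.b.0) :: -a-> q1, -a-> q2, -b-> q3, -b-> q4, -b-> q5
  q1 = a.b.0 :: -a-> q6
  q2 = b.(0 | 0) | (0 | 0) :: -b-> q7
  q3 = 0 | 0 | a.(0 | 0) :: -a-> q7
  q4 = a.0\{b} :: -a-> q8
  q5 = b.b.0 :: -b-> q6
  q6 = b.0 :: -b-> q9
  q7 = 0 | 0 | (0 | 0) :: ∅
  q8 = 0\{b} :: ∅
  q9 = 0 :: ∅
Executing bc from P (initial set {p0}):
  after b @ step 1: {p3, p4, p5}
  after c @ step 2: {p6}
  — P admits the full trace.
Executing bc from Q (initial set {q0}):
  after b @ step 1: {q3, q4, q5}
  after c @ step 2: no successor for Q

bc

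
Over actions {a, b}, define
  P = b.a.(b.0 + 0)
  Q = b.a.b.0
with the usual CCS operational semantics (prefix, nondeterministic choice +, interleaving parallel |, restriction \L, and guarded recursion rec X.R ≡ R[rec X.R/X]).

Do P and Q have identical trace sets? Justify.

LTS(P): 4 reachable states
  s0 = b.a.(b.0 + 0) :: ··b··> s1
  s1 = a.(b.0 + 0) :: ··a··> s2
  s2 = b.0 + 0 :: ··b··> s3
  s3 = 0 :: ·
LTS(Q): 4 reachable states
  t0 = b.a.b.0 :: ··b··> t1
  t1 = a.b.0 :: ··a··> t2
  t2 = b.0 :: ··b··> t3
  t3 = 0 :: ·
Bisimilarity quotient blocks:
  B0 = {s0, t0}
  B1 = {s1, t1}
  B2 = {s2, t2}
  B3 = {s3, t3}
s0 ∈ B0, t0 ∈ B0 → same block
Bisimilar ⇒ trace-equivalent.

traces(P) = traces(Q)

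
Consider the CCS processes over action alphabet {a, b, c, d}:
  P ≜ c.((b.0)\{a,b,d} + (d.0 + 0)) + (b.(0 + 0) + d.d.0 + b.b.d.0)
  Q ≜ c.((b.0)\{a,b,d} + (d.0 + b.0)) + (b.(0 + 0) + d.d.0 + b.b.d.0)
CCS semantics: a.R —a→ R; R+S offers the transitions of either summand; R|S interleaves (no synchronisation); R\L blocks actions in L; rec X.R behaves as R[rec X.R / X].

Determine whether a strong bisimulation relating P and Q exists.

P ≁ Q

Reachable graph of P (6 states):
  s0 = c.((b.0)\{a,b,d} + (d.0 + 0)) + (b.(0 + 0) + d.d.0 + b.b.d.0) | ··b··> s1, ··b··> s2, ··c··> s3, ··d··> s4
  s1 = 0 + 0 | ∅
  s2 = b.d.0 | ··b··> s4
  s3 = (b.0)\{a,b,d} + (d.0 + 0) | ··d··> s5
  s4 = d.0 | ··d··> s5
  s5 = 0 | ∅
Reachable graph of Q (6 states):
  t0 = c.((b.0)\{a,b,d} + (d.0 + b.0)) + (b.(0 + 0) + d.d.0 + b.b.d.0) | ··b··> t1, ··b··> t2, ··c··> t3, ··d··> t4
  t1 = 0 + 0 | ∅
  t2 = b.d.0 | ··b··> t4
  t3 = (b.0)\{a,b,d} + (d.0 + b.0) | ··b··> t5, ··d··> t5
  t4 = d.0 | ··d··> t5
  t5 = 0 | ∅
Bisimilarity quotient blocks:
  B0 = {s0}
  B1 = {s3, s4, t4}
  B2 = {s1, s5, t1, t5}
  B3 = {s2, t2}
  B4 = {t0}
  B5 = {t3}
s0 ∈ B0, t0 ∈ B4 → different blocks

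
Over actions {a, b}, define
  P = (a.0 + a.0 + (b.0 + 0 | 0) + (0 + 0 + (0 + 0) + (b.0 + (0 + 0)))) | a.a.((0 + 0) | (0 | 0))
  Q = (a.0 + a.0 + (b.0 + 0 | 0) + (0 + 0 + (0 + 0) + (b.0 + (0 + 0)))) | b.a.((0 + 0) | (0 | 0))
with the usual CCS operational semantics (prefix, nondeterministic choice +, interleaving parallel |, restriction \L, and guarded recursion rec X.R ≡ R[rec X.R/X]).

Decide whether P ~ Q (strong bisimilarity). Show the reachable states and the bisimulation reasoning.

P ≁ Q

LTS(P): 6 reachable states
  m0 = (a.0 + a.0 + (b.0 + 0 | 0) + (0 + 0 + (0 + 0) + (b.0 + (0 + 0)))) | a.a.((0 + 0) | (0 | 0)) | ··a··> m1, ··a··> m2, ··b··> m2
  m1 = (a.0 + a.0 + (b.0 + 0 | 0) + (0 + 0 + (0 + 0) + (b.0 + (0 + 0)))) | a.((0 + 0) | (0 | 0)) | ··a··> m3, ··a··> m4, ··b··> m4
  m2 = 0 | a.a.((0 + 0) | (0 | 0)) | ··a··> m4
  m3 = (a.0 + a.0 + (b.0 + 0 | 0) + (0 + 0 + (0 + 0) + (b.0 + (0 + 0)))) | ((0 + 0) | (0 | 0)) | ··a··> m5, ··b··> m5
  m4 = 0 | a.((0 + 0) | (0 | 0)) | ··a··> m5
  m5 = 0 | ((0 + 0) | (0 | 0)) | deadlocked
LTS(Q): 6 reachable states
  n0 = (a.0 + a.0 + (b.0 + 0 | 0) + (0 + 0 + (0 + 0) + (b.0 + (0 + 0)))) | b.a.((0 + 0) | (0 | 0)) | ··a··> n1, ··b··> n1, ··b··> n2
  n1 = 0 | b.a.((0 + 0) | (0 | 0)) | ··b··> n3
  n2 = (a.0 + a.0 + (b.0 + 0 | 0) + (0 + 0 + (0 + 0) + (b.0 + (0 + 0)))) | a.((0 + 0) | (0 | 0)) | ··a··> n3, ··a··> n4, ··b··> n3
  n3 = 0 | a.((0 + 0) | (0 | 0)) | ··a··> n5
  n4 = (a.0 + a.0 + (b.0 + 0 | 0) + (0 + 0 + (0 + 0) + (b.0 + (0 + 0)))) | ((0 + 0) | (0 | 0)) | ··a··> n5, ··b··> n5
  n5 = 0 | ((0 + 0) | (0 | 0)) | deadlocked
Partition-refinement fixed point:
  B0 = {m0}
  B1 = {m2}
  B2 = {m4, n3}
  B3 = {m5, n5}
  B4 = {m1, n2}
  B5 = {m3, n4}
  B6 = {n0}
  B7 = {n1}
m0 ∈ B0, n0 ∈ B6 → different blocks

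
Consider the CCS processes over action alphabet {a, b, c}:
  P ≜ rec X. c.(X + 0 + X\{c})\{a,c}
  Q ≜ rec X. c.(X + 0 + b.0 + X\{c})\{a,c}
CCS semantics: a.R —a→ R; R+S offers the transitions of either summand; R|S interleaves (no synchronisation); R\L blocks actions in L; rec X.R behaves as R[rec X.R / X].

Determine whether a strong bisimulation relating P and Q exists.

LTS(P): 2 reachable states
  u0 = rec X. c.(X + 0 + X\{c})\{a,c} has moves -c-> u1
  u1 = ((rec X. c.(X + 0 + X\{c})\{a,c}) + 0 + (rec X. c.(X + 0 + X\{c})\{a,c})\{c})\{a,c} has moves deadlocked
LTS(Q): 3 reachable states
  v0 = rec X. c.(X + 0 + b.0 + X\{c})\{a,c} has moves -c-> v1
  v1 = ((rec X. c.(X + 0 + b.0 + X\{c})\{a,c}) + 0 + b.0 + (rec X. c.(X + 0 + b.0 + X\{c})\{a,c})\{c})\{a,c} has moves -b-> v2
  v2 = 0\{a,c} has moves deadlocked
Coarsest stable partition (strong bisimilarity classes):
  B0 = {u0}
  B1 = {u1, v2}
  B2 = {v0}
  B3 = {v1}
u0 ∈ B0, v0 ∈ B2 → different blocks

NO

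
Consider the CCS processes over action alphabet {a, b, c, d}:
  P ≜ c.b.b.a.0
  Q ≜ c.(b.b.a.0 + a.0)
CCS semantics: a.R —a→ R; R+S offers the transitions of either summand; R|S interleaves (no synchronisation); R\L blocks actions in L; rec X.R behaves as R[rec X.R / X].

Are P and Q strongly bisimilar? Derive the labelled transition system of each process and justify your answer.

P's transition system — 5 states:
  s0 = c.b.b.a.0 → ··c··> s1
  s1 = b.b.a.0 → ··b··> s2
  s2 = b.a.0 → ··b··> s3
  s3 = a.0 → ··a··> s4
  s4 = 0 → deadlocked
Q's transition system — 5 states:
  t0 = c.(b.b.a.0 + a.0) → ··c··> t1
  t1 = b.b.a.0 + a.0 → ··a··> t2, ··b··> t3
  t2 = 0 → deadlocked
  t3 = b.a.0 → ··b··> t4
  t4 = a.0 → ··a··> t2
Bisimilarity quotient blocks:
  B0 = {s0}
  B1 = {s1}
  B2 = {s2, t3}
  B3 = {s3, t4}
  B4 = {s4, t2}
  B5 = {t0}
  B6 = {t1}
s0 ∈ B0, t0 ∈ B5 → different blocks

not bisimilar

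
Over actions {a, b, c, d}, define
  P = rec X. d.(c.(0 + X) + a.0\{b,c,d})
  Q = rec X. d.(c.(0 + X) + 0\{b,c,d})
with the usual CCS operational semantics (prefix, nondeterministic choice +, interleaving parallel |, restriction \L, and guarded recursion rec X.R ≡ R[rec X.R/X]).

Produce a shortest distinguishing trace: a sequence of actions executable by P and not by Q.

P's transition system — 4 states:
  u0 = rec X. d.(c.(0 + X) + a.0\{b,c,d}) :: =d=> u1
  u1 = c.(0 + (rec X. d.(c.(0 + X) + a.0\{b,c,d}))) + a.0\{b,c,d} :: =a=> u2, =c=> u3
  u2 = 0\{b,c,d} :: (no moves)
  u3 = 0 + (rec X. d.(c.(0 + X) + a.0\{b,c,d})) :: =d=> u1
Q's transition system — 3 states:
  v0 = rec X. d.(c.(0 + X) + 0\{b,c,d}) :: =d=> v1
  v1 = c.(0 + (rec X. d.(c.(0 + X) + 0\{b,c,d}))) + 0\{b,c,d} :: =c=> v2
  v2 = 0 + (rec X. d.(c.(0 + X) + 0\{b,c,d})) :: =d=> v1
Trace ⟨da⟩ through P, begin at {u0}:
  [1] d ⇒ {u1}
  [2] a ⇒ {u2}
  P completes σ.
Trace ⟨da⟩ through Q, begin at {v0}:
  [1] d ⇒ {v1}
  [2] a ⇒ ∅  — Q cannot continue

da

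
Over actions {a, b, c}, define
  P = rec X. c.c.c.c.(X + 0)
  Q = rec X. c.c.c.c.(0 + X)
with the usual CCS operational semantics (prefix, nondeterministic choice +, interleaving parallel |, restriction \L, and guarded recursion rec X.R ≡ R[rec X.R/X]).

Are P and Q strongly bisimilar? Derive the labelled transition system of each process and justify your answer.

Reachable graph of P (5 states):
  p0 = rec X. c.c.c.c.(X + 0) → ··c··> p1
  p1 = c.c.c.((rec X. c.c.c.c.(X + 0)) + 0) → ··c··> p2
  p2 = c.c.((rec X. c.c.c.c.(X + 0)) + 0) → ··c··> p3
  p3 = c.((rec X. c.c.c.c.(X + 0)) + 0) → ··c··> p4
  p4 = (rec X. c.c.c.c.(X + 0)) + 0 → ··c··> p1
Reachable graph of Q (5 states):
  q0 = rec X. c.c.c.c.(0 + X) → ··c··> q1
  q1 = c.c.c.(0 + (rec X. c.c.c.c.(0 + X))) → ··c··> q2
  q2 = c.c.(0 + (rec X. c.c.c.c.(0 + X))) → ··c··> q3
  q3 = c.(0 + (rec X. c.c.c.c.(0 + X))) → ··c··> q4
  q4 = 0 + (rec X. c.c.c.c.(0 + X)) → ··c··> q1
Bisimilarity quotient blocks:
  B0 = {p0, p1, p2, p3, p4, q0, q1, q2, q3, q4}
p0 ∈ B0, q0 ∈ B0 → same block

P ~ Q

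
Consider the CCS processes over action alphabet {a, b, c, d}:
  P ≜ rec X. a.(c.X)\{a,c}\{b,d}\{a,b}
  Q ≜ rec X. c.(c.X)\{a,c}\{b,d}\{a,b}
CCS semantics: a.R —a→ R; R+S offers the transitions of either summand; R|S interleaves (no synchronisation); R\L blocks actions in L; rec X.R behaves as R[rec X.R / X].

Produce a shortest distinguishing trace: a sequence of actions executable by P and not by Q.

LTS(P): 2 reachable states
  p0 = rec X. a.(c.X)\{a,c}\{b,d}\{a,b} :: ··a··> p1
  p1 = (c.(rec X. a.(c.X)\{a,c}\{b,d}\{a,b}))\{a,c}\{b,d}\{a,b} :: ∅
LTS(Q): 2 reachable states
  q0 = rec X. c.(c.X)\{a,c}\{b,d}\{a,b} :: ··c··> q1
  q1 = (c.(rec X. c.(c.X)\{a,c}\{b,d}\{a,b}))\{a,c}\{b,d}\{a,b} :: ∅
Trace ⟨a⟩ through P, begin at {p0}:
  step 1 (a): {p1}
  P completes σ.
Trace ⟨a⟩ through Q, begin at {q0}:
  step 1 (a): ∅  — Q cannot continue

a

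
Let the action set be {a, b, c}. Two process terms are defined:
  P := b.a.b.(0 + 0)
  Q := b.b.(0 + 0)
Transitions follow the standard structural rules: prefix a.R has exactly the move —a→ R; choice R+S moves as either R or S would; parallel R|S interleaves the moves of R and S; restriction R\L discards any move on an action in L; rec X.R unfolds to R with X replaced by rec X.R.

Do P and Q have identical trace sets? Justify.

P's transition system — 4 states:
  m0 = b.a.b.(0 + 0) :: =b=> m1
  m1 = a.b.(0 + 0) :: =a=> m2
  m2 = b.(0 + 0) :: =b=> m3
  m3 = 0 + 0 :: ∅
Q's transition system — 3 states:
  n0 = b.b.(0 + 0) :: =b=> n1
  n1 = b.(0 + 0) :: =b=> n2
  n2 = 0 + 0 :: ∅
Trace ⟨ba⟩ through P, begin at {m0}:
  [1] b ⇒ {m1}
  [2] a ⇒ {m2}
  P completes σ.
Trace ⟨ba⟩ through Q, begin at {n0}:
  [1] b ⇒ {n1}
  [2] a ⇒ ∅ (Q stuck)

trace-distinct — witness ⟨ba⟩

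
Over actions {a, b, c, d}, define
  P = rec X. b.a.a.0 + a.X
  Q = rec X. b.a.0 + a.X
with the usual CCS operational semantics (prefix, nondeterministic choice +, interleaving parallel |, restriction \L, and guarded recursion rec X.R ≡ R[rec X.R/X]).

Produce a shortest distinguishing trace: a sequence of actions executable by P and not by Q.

P's transition system — 4 states:
  s0 = rec X. b.a.a.0 + a.X | —a→ s0, —b→ s1
  s1 = a.a.0 | —a→ s2
  s2 = a.0 | —a→ s3
  s3 = 0 | (no moves)
Q's transition system — 3 states:
  t0 = rec X. b.a.0 + a.X | —a→ t0, —b→ t1
  t1 = a.0 | —a→ t2
  t2 = 0 | (no moves)
Trace ⟨baa⟩ through P, begin at {s0}:
  after b @ step 1: {s1}
  after a @ step 2: {s2}
  after a @ step 3: {s3}
  — P admits the full trace.
Trace ⟨baa⟩ through Q, begin at {t0}:
  after b @ step 1: {t1}
  after a @ step 2: {t2}
  after a @ step 3: ∅ (Q stuck)

baa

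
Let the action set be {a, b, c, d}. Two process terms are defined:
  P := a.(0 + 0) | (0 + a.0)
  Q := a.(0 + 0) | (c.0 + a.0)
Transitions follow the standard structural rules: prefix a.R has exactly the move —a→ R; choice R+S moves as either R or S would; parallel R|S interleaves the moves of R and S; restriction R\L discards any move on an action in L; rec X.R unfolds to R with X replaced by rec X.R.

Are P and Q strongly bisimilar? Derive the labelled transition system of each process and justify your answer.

not bisimilar

LTS(P): 4 reachable states
  u0 = a.(0 + 0) | (0 + a.0) | —a→ u1, —a→ u2
  u1 = (0 + 0) | (0 + a.0) | —a→ u3
  u2 = a.(0 + 0) | 0 | —a→ u3
  u3 = (0 + 0) | 0 | deadlocked
LTS(Q): 4 reachable states
  v0 = a.(0 + 0) | (c.0 + a.0) | —a→ v1, —a→ v2, —c→ v2
  v1 = (0 + 0) | (c.0 + a.0) | —a→ v3, —c→ v3
  v2 = a.(0 + 0) | 0 | —a→ v3
  v3 = (0 + 0) | 0 | deadlocked
Partition-refinement fixed point:
  B0 = {u0}
  B1 = {u1, u2, v2}
  B2 = {u3, v3}
  B3 = {v0}
  B4 = {v1}
u0 ∈ B0, v0 ∈ B3 → different blocks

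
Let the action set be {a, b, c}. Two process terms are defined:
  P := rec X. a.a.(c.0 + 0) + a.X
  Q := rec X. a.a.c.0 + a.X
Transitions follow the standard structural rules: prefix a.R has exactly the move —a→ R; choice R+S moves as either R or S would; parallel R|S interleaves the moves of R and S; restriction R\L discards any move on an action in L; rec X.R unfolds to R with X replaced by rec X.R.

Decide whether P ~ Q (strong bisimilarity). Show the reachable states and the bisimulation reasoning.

LTS(P): 4 reachable states
  s0 = rec X. a.a.(c.0 + 0) + a.X :: —a→ s0, —a→ s1
  s1 = a.(c.0 + 0) :: —a→ s2
  s2 = c.0 + 0 :: —c→ s3
  s3 = 0 :: stopped
LTS(Q): 4 reachable states
  t0 = rec X. a.a.c.0 + a.X :: —a→ t0, —a→ t1
  t1 = a.c.0 :: —a→ t2
  t2 = c.0 :: —c→ t3
  t3 = 0 :: stopped
Bisimilarity quotient blocks:
  B0 = {s0, t0}
  B1 = {s1, t1}
  B2 = {s2, t2}
  B3 = {s3, t3}
s0 ∈ B0, t0 ∈ B0 → same block

P ~ Q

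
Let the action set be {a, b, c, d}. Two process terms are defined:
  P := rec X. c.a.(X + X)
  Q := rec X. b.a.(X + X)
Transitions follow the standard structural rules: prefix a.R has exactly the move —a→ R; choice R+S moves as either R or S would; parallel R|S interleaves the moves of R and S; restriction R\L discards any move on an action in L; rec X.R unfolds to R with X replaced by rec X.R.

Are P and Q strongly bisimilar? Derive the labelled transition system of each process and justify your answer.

Reachable graph of P (3 states):
  m0 = rec X. c.a.(X + X) ⊢ =c=> m1
  m1 = a.((rec X. c.a.(X + X)) + (rec X. c.a.(X + X))) ⊢ =a=> m2
  m2 = (rec X. c.a.(X + X)) + (rec X. c.a.(X + X)) ⊢ =c=> m1
Reachable graph of Q (3 states):
  n0 = rec X. b.a.(X + X) ⊢ =b=> n1
  n1 = a.((rec X. b.a.(X + X)) + (rec X. b.a.(X + X))) ⊢ =a=> n2
  n2 = (rec X. b.a.(X + X)) + (rec X. b.a.(X + X)) ⊢ =b=> n1
Bisimilarity quotient blocks:
  B0 = {m0, m2}
  B1 = {m1}
  B2 = {n0, n2}
  B3 = {n1}
m0 ∈ B0, n0 ∈ B2 → different blocks

P ≁ Q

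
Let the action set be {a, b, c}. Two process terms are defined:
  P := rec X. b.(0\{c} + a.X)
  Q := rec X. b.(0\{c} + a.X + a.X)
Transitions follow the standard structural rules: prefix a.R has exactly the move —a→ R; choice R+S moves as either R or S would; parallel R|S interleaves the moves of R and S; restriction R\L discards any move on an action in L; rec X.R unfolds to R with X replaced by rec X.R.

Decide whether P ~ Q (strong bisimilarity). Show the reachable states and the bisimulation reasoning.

LTS(P): 2 reachable states
  p0 = rec X. b.(0\{c} + a.X) → -b-> p1
  p1 = 0\{c} + a.(rec X. b.(0\{c} + a.X)) → -a-> p0
LTS(Q): 2 reachable states
  q0 = rec X. b.(0\{c} + a.X + a.X) → -b-> q1
  q1 = 0\{c} + a.(rec X. b.(0\{c} + a.X + a.X)) + a.(rec X. b.(0\{c} + a.X + a.X)) → -a-> q0
Bisimilarity quotient blocks:
  B0 = {p0, q0}
  B1 = {p1, q1}
p0 ∈ B0, q0 ∈ B0 → same block

P ~ Q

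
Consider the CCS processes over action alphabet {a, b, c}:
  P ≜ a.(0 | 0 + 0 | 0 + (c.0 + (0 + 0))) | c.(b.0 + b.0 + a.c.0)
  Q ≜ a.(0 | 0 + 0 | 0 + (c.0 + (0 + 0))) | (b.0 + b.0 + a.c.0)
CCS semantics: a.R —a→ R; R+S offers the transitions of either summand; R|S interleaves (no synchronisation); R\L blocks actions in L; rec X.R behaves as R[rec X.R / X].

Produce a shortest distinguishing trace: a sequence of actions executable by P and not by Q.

P's transition system — 12 states:
  u0 = a.(0 | 0 + 0 | 0 + (c.0 + (0 + 0))) | c.(b.0 + b.0 + a.c.0) | --a--▸ u1, --c--▸ u2
  u1 = (0 | 0 + 0 | 0 + (c.0 + (0 + 0))) | c.(b.0 + b.0 + a.c.0) | --c--▸ u3, --c--▸ u4
  u2 = a.(0 | 0 + 0 | 0 + (c.0 + (0 + 0))) | (b.0 + b.0 + a.c.0) | --a--▸ u3, --a--▸ u5, --b--▸ u6
  u3 = (0 | 0 + 0 | 0 + (c.0 + (0 + 0))) | (b.0 + b.0 + a.c.0) | --a--▸ u7, --b--▸ u8, --c--▸ u9
  u4 = 0 | c.(b.0 + b.0 + a.c.0) | --c--▸ u9
  u5 = a.(0 | 0 + 0 | 0 + (c.0 + (0 + 0))) | c.0 | --a--▸ u7, --c--▸ u6
  u6 = a.(0 | 0 + 0 | 0 + (c.0 + (0 + 0))) | 0 | --a--▸ u8
  u7 = (0 | 0 + 0 | 0 + (c.0 + (0 + 0))) | c.0 | --c--▸ u10, --c--▸ u8
  u8 = (0 | 0 + 0 | 0 + (c.0 + (0 + 0))) | 0 | --c--▸ u11
  u9 = 0 | (b.0 + b.0 + a.c.0) | --a--▸ u10, --b--▸ u11
  u10 = 0 | c.0 | --c--▸ u11
  u11 = 0 | 0 | ·
Q's transition system — 9 states:
  v0 = a.(0 | 0 + 0 | 0 + (c.0 + (0 + 0))) | (b.0 + b.0 + a.c.0) | --a--▸ v1, --a--▸ v2, --b--▸ v3
  v1 = (0 | 0 + 0 | 0 + (c.0 + (0 + 0))) | (b.0 + b.0 + a.c.0) | --a--▸ v4, --b--▸ v5, --c--▸ v6
  v2 = a.(0 | 0 + 0 | 0 + (c.0 + (0 + 0))) | c.0 | --a--▸ v4, --c--▸ v3
  v3 = a.(0 | 0 + 0 | 0 + (c.0 + (0 + 0))) | 0 | --a--▸ v5
  v4 = (0 | 0 + 0 | 0 + (c.0 + (0 + 0))) | c.0 | --c--▸ v5, --c--▸ v7
  v5 = (0 | 0 + 0 | 0 + (c.0 + (0 + 0))) | 0 | --c--▸ v8
  v6 = 0 | (b.0 + b.0 + a.c.0) | --a--▸ v7, --b--▸ v8
  v7 = 0 | c.0 | --c--▸ v8
  v8 = 0 | 0 | ·
Executing c from P (initial set {u0}):
  step 1 (c): {u2}
  — P admits the full trace.
Executing c from Q (initial set {v0}):
  step 1 (c): no successor for Q

c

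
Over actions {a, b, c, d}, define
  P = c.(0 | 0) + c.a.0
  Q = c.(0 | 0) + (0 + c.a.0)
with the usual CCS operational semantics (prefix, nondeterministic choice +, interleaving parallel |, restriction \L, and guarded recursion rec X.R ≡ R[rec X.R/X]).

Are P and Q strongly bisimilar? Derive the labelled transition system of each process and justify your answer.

Reachable graph of P (4 states):
  m0 = c.(0 | 0) + c.a.0 :: ··c··> m1, ··c··> m2
  m1 = 0 | 0 :: ·
  m2 = a.0 :: ··a··> m3
  m3 = 0 :: ·
Reachable graph of Q (4 states):
  n0 = c.(0 | 0) + (0 + c.a.0) :: ··c··> n1, ··c··> n2
  n1 = 0 | 0 :: ·
  n2 = a.0 :: ··a··> n3
  n3 = 0 :: ·
Bisimilarity quotient blocks:
  B0 = {m0, n0}
  B1 = {m2, n2}
  B2 = {m1, m3, n1, n3}
m0 ∈ B0, n0 ∈ B0 → same block

P ~ Q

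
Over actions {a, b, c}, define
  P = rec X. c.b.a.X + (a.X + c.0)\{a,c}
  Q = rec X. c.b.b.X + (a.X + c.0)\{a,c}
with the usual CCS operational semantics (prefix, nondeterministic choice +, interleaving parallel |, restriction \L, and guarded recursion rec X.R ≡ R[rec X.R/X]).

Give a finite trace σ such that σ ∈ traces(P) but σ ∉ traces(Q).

LTS(P): 3 reachable states
  m0 = rec X. c.b.a.X + (a.X + c.0)\{a,c} → =c=> m1
  m1 = b.a.(rec X. c.b.a.X + (a.X + c.0)\{a,c}) → =b=> m2
  m2 = a.(rec X. c.b.a.X + (a.X + c.0)\{a,c}) → =a=> m0
LTS(Q): 3 reachable states
  n0 = rec X. c.b.b.X + (a.X + c.0)\{a,c} → =c=> n1
  n1 = b.b.(rec X. c.b.b.X + (a.X + c.0)\{a,c}) → =b=> n2
  n2 = b.(rec X. c.b.b.X + (a.X + c.0)\{a,c}) → =b=> n0
Run σ = ⟨cba⟩ on P: start {m0}
  step 1 (c): {m1}
  step 2 (b): {m2}
  step 3 (a): {m0}
  ✓ P
Run σ = ⟨cba⟩ on Q: start {n0}
  step 1 (c): {n1}
  step 2 (b): {n2}
  step 3 (a): no successor for Q

cba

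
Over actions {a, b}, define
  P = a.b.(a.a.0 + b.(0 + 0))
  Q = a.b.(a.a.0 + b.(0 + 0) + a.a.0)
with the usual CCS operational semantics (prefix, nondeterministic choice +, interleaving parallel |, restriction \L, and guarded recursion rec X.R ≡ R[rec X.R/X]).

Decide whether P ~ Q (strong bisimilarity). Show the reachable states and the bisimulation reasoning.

YES

Reachable graph of P (6 states):
  p0 = a.b.(a.a.0 + b.(0 + 0)) → --a--▸ p1
  p1 = b.(a.a.0 + b.(0 + 0)) → --b--▸ p2
  p2 = a.a.0 + b.(0 + 0) → --a--▸ p3, --b--▸ p4
  p3 = a.0 → --a--▸ p5
  p4 = 0 + 0 → deadlocked
  p5 = 0 → deadlocked
Reachable graph of Q (6 states):
  q0 = a.b.(a.a.0 + b.(0 + 0) + a.a.0) → --a--▸ q1
  q1 = b.(a.a.0 + b.(0 + 0) + a.a.0) → --b--▸ q2
  q2 = a.a.0 + b.(0 + 0) + a.a.0 → --a--▸ q3, --b--▸ q4
  q3 = a.0 → --a--▸ q5
  q4 = 0 + 0 → deadlocked
  q5 = 0 → deadlocked
Bisimilarity quotient blocks:
  B0 = {p0, q0}
  B1 = {p1, q1}
  B2 = {p2, q2}
  B3 = {p4, p5, q4, q5}
  B4 = {p3, q3}
p0 ∈ B0, q0 ∈ B0 → same block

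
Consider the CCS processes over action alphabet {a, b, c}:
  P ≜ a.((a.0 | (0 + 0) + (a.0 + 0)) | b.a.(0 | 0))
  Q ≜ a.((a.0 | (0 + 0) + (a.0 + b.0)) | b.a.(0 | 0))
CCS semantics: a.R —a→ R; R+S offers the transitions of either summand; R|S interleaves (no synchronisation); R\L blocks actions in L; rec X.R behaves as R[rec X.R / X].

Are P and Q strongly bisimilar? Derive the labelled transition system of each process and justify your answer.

P's transition system — 10 states:
  u0 = a.((a.0 | (0 + 0) + (a.0 + 0)) | b.a.(0 | 0)) has moves —a→ u1
  u1 = (a.0 | (0 + 0) + (a.0 + 0)) | b.a.(0 | 0) has moves —a→ u2, —a→ u3, —b→ u4
  u2 = 0 | (0 + 0) | b.a.(0 | 0) has moves —b→ u5
  u3 = 0 | b.a.(0 | 0) has moves —b→ u6
  u4 = (a.0 | (0 + 0) + (a.0 + 0)) | a.(0 | 0) has moves —a→ u5, —a→ u6, —a→ u7
  u5 = 0 | (0 + 0) | a.(0 | 0) has moves —a→ u8
  u6 = 0 | a.(0 | 0) has moves —a→ u9
  u7 = (a.0 | (0 + 0) + (a.0 + 0)) | (0 | 0) has moves —a→ u8, —a→ u9
  u8 = 0 | (0 + 0) | (0 | 0) has moves ∅
  u9 = 0 | (0 | 0) has moves ∅
Q's transition system — 10 states:
  v0 = a.((a.0 | (0 + 0) + (a.0 + b.0)) | b.a.(0 | 0)) has moves —a→ v1
  v1 = (a.0 | (0 + 0) + (a.0 + b.0)) | b.a.(0 | 0) has moves —a→ v2, —a→ v3, —b→ v3, —b→ v4
  v2 = 0 | (0 + 0) | b.a.(0 | 0) has moves —b→ v5
  v3 = 0 | b.a.(0 | 0) has moves —b→ v6
  v4 = (a.0 | (0 + 0) + (a.0 + b.0)) | a.(0 | 0) has moves —a→ v5, —a→ v6, —a→ v7, —b→ v6
  v5 = 0 | (0 + 0) | a.(0 | 0) has moves —a→ v8
  v6 = 0 | a.(0 | 0) has moves —a→ v9
  v7 = (a.0 | (0 + 0) + (a.0 + b.0)) | (0 | 0) has moves —a→ v8, —a→ v9, —b→ v9
  v8 = 0 | (0 + 0) | (0 | 0) has moves ∅
  v9 = 0 | (0 | 0) has moves ∅
Coarsest stable partition (strong bisimilarity classes):
  B0 = {u0}
  B1 = {u1}
  B2 = {u2, u3, v2, v3}
  B3 = {u5, u6, u7, v5, v6}
  B4 = {u8, u9, v8, v9}
  B5 = {u4}
  B6 = {v0}
  B7 = {v1}
  B8 = {v4}
  B9 = {v7}
u0 ∈ B0, v0 ∈ B6 → different blocks

not bisimilar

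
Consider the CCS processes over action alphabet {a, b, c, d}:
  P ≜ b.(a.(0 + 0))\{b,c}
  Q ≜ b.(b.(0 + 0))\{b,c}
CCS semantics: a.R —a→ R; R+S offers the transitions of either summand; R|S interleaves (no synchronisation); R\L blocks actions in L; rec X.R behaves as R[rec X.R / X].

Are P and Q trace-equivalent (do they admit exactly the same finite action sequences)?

LTS(P): 3 reachable states
  s0 = b.(a.(0 + 0))\{b,c} → -b-> s1
  s1 = (a.(0 + 0))\{b,c} → -a-> s2
  s2 = (0 + 0)\{b,c} → ·
LTS(Q): 2 reachable states
  t0 = b.(b.(0 + 0))\{b,c} → -b-> t1
  t1 = (b.(0 + 0))\{b,c} → ·
Trace ⟨ba⟩ through P, begin at {s0}:
  step 1 (b): {s1}
  step 2 (a): {s2}
  ✓ P
Trace ⟨ba⟩ through Q, begin at {t0}:
  step 1 (b): {t1}
  step 2 (a): ∅ (Q stuck)

NO — witness ⟨ba⟩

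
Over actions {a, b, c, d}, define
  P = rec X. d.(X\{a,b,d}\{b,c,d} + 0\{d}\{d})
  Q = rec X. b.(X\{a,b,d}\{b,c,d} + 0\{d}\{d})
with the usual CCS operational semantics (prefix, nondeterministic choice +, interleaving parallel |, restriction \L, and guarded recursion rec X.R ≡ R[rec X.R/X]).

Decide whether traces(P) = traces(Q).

traces(P) ≠ traces(Q) — witness ⟨d⟩

P's transition system — 2 states:
  s0 = rec X. d.(X\{a,b,d}\{b,c,d} + 0\{d}\{d}) → -d-> s1
  s1 = (rec X. d.(X\{a,b,d}\{b,c,d} + 0\{d}\{d}))\{a,b,d}\{b,c,d} + 0\{d}\{d} → ·
Q's transition system — 2 states:
  t0 = rec X. b.(X\{a,b,d}\{b,c,d} + 0\{d}\{d}) → -b-> t1
  t1 = (rec X. b.(X\{a,b,d}\{b,c,d} + 0\{d}\{d}))\{a,b,d}\{b,c,d} + 0\{d}\{d} → ·
Trace ⟨d⟩ through P, begin at {s0}:
  after d @ step 1: {s1}
  ✓ P
Trace ⟨d⟩ through Q, begin at {t0}:
  after d @ step 1: ∅  — Q cannot continue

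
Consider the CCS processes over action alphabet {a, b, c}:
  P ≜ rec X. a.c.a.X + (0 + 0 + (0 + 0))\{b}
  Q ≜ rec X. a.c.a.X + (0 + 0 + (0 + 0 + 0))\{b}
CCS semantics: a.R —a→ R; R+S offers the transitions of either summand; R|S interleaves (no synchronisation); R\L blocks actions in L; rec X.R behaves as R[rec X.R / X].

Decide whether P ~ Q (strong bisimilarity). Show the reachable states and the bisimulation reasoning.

bisimilar

Reachable graph of P (3 states):
  p0 = rec X. a.c.a.X + (0 + 0 + (0 + 0))\{b} has moves -a-> p1
  p1 = c.a.(rec X. a.c.a.X + (0 + 0 + (0 + 0))\{b}) has moves -c-> p2
  p2 = a.(rec X. a.c.a.X + (0 + 0 + (0 + 0))\{b}) has moves -a-> p0
Reachable graph of Q (3 states):
  q0 = rec X. a.c.a.X + (0 + 0 + (0 + 0 + 0))\{b} has moves -a-> q1
  q1 = c.a.(rec X. a.c.a.X + (0 + 0 + (0 + 0 + 0))\{b}) has moves -c-> q2
  q2 = a.(rec X. a.c.a.X + (0 + 0 + (0 + 0 + 0))\{b}) has moves -a-> q0
Partition-refinement fixed point:
  B0 = {p0, q0}
  B1 = {p1, q1}
  B2 = {p2, q2}
p0 ∈ B0, q0 ∈ B0 → same block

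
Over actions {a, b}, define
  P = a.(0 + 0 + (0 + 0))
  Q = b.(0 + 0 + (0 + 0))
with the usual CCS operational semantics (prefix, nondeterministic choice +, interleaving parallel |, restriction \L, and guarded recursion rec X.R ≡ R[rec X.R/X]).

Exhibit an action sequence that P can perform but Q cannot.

a

P's transition system — 2 states:
  p0 = a.(0 + 0 + (0 + 0)) | -a-> p1
  p1 = 0 + 0 + (0 + 0) | ∅
Q's transition system — 2 states:
  q0 = b.(0 + 0 + (0 + 0)) | -b-> q1
  q1 = 0 + 0 + (0 + 0) | ∅
Trace ⟨a⟩ through P, begin at {p0}:
  step 1 (a): {p1}
  P completes σ.
Trace ⟨a⟩ through Q, begin at {q0}:
  step 1 (a): ∅  — Q cannot continue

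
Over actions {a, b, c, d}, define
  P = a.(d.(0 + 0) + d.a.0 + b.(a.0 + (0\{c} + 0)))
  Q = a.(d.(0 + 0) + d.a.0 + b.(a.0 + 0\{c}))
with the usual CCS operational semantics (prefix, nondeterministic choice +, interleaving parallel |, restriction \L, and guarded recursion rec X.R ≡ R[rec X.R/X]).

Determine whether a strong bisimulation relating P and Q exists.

Reachable graph of P (6 states):
  u0 = a.(d.(0 + 0) + d.a.0 + b.(a.0 + (0\{c} + 0))) | -a-> u1
  u1 = d.(0 + 0) + d.a.0 + b.(a.0 + (0\{c} + 0)) | -b-> u2, -d-> u3, -d-> u4
  u2 = a.0 + (0\{c} + 0) | -a-> u5
  u3 = 0 + 0 | deadlocked
  u4 = a.0 | -a-> u5
  u5 = 0 | deadlocked
Reachable graph of Q (6 states):
  v0 = a.(d.(0 + 0) + d.a.0 + b.(a.0 + 0\{c})) | -a-> v1
  v1 = d.(0 + 0) + d.a.0 + b.(a.0 + 0\{c}) | -b-> v2, -d-> v3, -d-> v4
  v2 = a.0 + 0\{c} | -a-> v5
  v3 = 0 + 0 | deadlocked
  v4 = a.0 | -a-> v5
  v5 = 0 | deadlocked
Partition-refinement fixed point:
  B0 = {u0, v0}
  B1 = {u1, v1}
  B2 = {u2, u4, v2, v4}
  B3 = {u3, u5, v3, v5}
u0 ∈ B0, v0 ∈ B0 → same block

bisimilar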